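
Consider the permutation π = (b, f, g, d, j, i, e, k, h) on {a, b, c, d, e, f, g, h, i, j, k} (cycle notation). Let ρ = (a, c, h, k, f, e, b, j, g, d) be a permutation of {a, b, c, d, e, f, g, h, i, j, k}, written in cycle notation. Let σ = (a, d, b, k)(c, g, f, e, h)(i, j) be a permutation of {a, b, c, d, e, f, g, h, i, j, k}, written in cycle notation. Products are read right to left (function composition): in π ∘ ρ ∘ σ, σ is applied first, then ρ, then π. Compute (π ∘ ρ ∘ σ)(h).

Chase h: σ(h) = c; ρ(c) = h; π(h) = b. Hence (π ∘ ρ ∘ σ)(h) = b.

b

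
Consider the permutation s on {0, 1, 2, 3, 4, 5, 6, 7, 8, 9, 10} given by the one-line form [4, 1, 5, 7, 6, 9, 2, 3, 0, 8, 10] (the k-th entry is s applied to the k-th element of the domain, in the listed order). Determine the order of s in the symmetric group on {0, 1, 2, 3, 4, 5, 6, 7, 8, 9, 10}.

14

Writing s as disjoint cycles, the cycle lengths are 7, 2, 1, 1.
The order of s is the least common multiple of its cycle lengths: lcm(7, 2) = 14.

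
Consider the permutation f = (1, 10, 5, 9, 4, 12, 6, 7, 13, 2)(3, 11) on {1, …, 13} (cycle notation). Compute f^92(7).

2

7 lies in the 10-cycle (1, 10, 5, 9, 4, 12, 6, 7, 13, 2).
Powers repeat with period 10 on this cycle, and 92 mod 10 = 2, so f^92(7) = f^2(7).
Advancing 2 steps from 7: 7 → 13 → 2.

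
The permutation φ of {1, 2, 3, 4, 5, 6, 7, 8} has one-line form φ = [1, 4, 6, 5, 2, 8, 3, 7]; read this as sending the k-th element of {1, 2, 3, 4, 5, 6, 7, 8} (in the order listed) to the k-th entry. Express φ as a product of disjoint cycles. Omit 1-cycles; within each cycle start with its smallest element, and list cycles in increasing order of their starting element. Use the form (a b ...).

Iterating φ from 2 gives 2 → 4 → 5 → 2; that is the 3-cycle (2 4 5).
Continuing from each remaining unvisited element yields (2 4 5)(3 6 8 7).

(2 4 5)(3 6 8 7)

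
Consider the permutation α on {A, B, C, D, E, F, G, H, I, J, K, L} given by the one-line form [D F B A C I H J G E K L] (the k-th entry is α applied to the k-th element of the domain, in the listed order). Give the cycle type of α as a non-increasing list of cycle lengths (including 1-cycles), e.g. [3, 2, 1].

[8, 2, 1, 1]

The disjoint cycles are (A D)(B F I G H J E C)(K)(L), with lengths 8, 2, 1, 1 in non-increasing order.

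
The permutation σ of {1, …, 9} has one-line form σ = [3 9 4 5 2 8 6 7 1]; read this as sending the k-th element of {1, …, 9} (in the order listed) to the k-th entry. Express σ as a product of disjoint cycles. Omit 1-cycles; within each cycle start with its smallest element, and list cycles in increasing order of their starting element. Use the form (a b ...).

(1 3 4 5 2 9)(6 8 7)

From 1: 1 → 3 → 4 → 5 → 2 → 9 → 1, closing the cycle (1 3 4 5 2 9).
Continuing from each remaining unvisited element yields (1 3 4 5 2 9)(6 8 7).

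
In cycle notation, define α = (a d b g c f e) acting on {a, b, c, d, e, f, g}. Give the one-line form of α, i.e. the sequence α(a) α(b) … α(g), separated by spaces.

d g f b a e c

Each element maps to the next entry in its cycle (wrapping to the front): a↦d, b↦g, c↦f, d↦b, e↦a, f↦e, g↦c.
So the one-line form is d g f b a e c.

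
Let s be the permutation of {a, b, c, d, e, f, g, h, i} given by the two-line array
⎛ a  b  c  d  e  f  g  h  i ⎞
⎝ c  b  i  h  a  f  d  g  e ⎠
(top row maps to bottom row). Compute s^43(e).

i

Tracing e → a → … returns to e after 4 steps, so e lies in a 4-cycle (a, c, i, e).
Since the cycle has length 4, s^43 acts on it the same as s^3 (43 mod 4 = 3).
Advancing 3 steps from e: e → a → c → i.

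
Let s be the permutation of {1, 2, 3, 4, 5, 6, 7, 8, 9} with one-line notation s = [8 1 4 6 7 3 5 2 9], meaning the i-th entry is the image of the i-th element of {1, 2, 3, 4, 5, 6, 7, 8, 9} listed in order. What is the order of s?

6

Decomposing into disjoint cycles gives cycle lengths 3, 3, 2, 1.
The order of s is the least common multiple of its cycle lengths: lcm(3, 3, 2) = 6.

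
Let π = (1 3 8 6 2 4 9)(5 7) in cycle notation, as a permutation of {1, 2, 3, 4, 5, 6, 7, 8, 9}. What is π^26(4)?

4 lies in the 7-cycle (1 3 8 6 2 4 9).
Powers repeat with period 7 on this cycle, and 26 mod 7 = 5, so π^26(4) = π^5(4).
Stepping 5 places around the cycle: 4 → 9 → 1 → 3 → 8 → 6.

6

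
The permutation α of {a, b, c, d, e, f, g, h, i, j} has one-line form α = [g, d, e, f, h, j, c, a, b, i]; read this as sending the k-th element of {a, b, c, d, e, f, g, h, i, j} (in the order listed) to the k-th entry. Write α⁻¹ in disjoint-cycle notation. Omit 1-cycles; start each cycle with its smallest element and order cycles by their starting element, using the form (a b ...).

The cycle decomposition of α is (a g c e h)(b d f j i).
The inverse reverses every cycle; in canonical form, α⁻¹ = (a h e c g)(b i j f d).

(a h e c g)(b i j f d)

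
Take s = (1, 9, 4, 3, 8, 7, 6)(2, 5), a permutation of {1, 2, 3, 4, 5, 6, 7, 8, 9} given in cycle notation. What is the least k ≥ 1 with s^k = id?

14

The cycle type of s is (7, 2).
The order is lcm(7, 2) = 14.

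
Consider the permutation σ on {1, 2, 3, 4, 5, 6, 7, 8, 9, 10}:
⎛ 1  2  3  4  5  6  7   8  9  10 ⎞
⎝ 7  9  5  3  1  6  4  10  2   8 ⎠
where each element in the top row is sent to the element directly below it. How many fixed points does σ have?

1

The fixed points (elements with σ(x) = x) are {6}, so there is 1.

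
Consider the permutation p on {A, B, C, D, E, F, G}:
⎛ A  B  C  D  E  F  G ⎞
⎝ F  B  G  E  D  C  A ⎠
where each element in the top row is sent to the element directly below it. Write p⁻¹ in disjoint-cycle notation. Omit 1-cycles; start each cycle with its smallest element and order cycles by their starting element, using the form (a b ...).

(A G C F)(D E)

First write p in disjoint cycles: (A F C G)(D E).
Reversing each cycle (and rotating so the smallest element leads) gives p⁻¹ = (A G C F)(D E).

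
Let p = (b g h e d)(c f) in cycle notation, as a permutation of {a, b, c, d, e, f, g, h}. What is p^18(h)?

h lies in the 5-cycle (b g h e d).
On a 5-cycle, p^5 is the identity, so p^18 = p^3 there (18 ≡ 3 mod 5).
Advancing 3 steps from h: h → e → d → b.

b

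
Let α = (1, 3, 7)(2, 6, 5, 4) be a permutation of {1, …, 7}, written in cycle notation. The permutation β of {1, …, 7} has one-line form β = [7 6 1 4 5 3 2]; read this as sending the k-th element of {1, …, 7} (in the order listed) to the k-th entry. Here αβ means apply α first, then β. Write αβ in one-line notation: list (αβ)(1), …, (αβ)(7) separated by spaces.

1 3 2 6 4 5 7

(αβ)(x) = β(α(x)). Computing each image: β(α(1)) = β(3) = 1, β(α(2)) = β(6) = 3, β(α(3)) = β(7) = 2, β(α(4)) = β(2) = 6, β(α(5)) = β(4) = 4, β(α(6)) = β(5) = 5, β(α(7)) = β(1) = 7.
Hence αβ = [1 3 2 6 4 5 7].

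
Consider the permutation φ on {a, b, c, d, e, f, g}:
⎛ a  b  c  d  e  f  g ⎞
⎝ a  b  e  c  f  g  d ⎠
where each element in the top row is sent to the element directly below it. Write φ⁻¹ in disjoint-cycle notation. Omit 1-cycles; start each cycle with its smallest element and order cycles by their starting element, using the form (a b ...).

The cycle decomposition of φ is (c e f g d).
Reversing each cycle (and rotating so the smallest element leads) gives φ⁻¹ = (c d g f e).

(c d g f e)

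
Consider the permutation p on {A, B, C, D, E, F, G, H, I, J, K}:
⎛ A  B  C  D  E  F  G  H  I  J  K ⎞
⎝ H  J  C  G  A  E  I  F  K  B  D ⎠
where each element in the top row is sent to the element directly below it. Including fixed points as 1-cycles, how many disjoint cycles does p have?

The cycle decomposition is (A H F E)(B J)(C)(D G I K), which has 4 cycles (counting 1-cycles).

4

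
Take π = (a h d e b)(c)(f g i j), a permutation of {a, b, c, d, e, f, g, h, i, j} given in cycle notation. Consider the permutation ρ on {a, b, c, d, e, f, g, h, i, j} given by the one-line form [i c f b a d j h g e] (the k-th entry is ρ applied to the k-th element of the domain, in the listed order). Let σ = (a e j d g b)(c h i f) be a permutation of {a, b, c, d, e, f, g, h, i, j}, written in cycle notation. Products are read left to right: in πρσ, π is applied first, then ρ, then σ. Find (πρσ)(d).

e

Apply the permutations in order: π(d) = e, then ρ(e) = a, then σ(a) = e. So (πρσ)(d) = e.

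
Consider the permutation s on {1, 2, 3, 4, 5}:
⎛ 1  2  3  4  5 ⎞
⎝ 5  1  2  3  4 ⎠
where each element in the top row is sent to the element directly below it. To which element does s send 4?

3

The entry below 4 in the array is 3, so s(4) = 3.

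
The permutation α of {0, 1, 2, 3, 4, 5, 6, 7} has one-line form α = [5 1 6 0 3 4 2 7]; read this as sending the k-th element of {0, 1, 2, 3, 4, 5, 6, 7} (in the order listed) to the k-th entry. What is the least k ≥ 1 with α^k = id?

4

Writing α as disjoint cycles, the cycle lengths are 4, 2, 1, 1.
Since disjoint cycles commute, ord(α) = lcm(4, 2) = 4.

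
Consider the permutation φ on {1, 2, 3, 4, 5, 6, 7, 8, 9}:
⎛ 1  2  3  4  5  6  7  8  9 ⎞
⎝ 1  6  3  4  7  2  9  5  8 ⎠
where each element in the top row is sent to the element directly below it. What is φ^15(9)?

7

Tracing 9 → 8 → … returns to 9 after 4 steps, so 9 lies in a 4-cycle (5, 7, 9, 8).
On a 4-cycle, φ^4 is the identity, so φ^15 = φ^3 there (15 ≡ 3 mod 4).
Advancing 3 steps from 9: 9 → 8 → 5 → 7.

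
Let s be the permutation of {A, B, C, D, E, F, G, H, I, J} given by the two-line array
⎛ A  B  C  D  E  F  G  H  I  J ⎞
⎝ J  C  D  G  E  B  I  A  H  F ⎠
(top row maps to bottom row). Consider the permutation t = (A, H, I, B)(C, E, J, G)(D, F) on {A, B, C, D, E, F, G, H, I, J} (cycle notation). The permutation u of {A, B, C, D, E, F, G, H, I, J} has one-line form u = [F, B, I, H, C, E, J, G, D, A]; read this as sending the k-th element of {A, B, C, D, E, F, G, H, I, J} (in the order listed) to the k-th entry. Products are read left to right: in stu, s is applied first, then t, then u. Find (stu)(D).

I

Chase D: s(D) = G; t(G) = C; u(C) = I. Hence (stu)(D) = I.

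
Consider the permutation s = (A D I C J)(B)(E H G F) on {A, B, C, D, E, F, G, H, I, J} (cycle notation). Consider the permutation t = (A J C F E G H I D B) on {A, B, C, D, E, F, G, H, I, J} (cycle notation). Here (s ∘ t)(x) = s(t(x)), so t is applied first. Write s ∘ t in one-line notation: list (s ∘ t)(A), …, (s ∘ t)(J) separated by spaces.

For each element, apply t then s: A → J → A; B → A → D; C → F → E; D → B → B; E → G → F; F → E → H; G → H → G; H → I → C; I → D → I; J → C → J.
So s ∘ t in one-line form is A D E B F H G C I J.

A D E B F H G C I J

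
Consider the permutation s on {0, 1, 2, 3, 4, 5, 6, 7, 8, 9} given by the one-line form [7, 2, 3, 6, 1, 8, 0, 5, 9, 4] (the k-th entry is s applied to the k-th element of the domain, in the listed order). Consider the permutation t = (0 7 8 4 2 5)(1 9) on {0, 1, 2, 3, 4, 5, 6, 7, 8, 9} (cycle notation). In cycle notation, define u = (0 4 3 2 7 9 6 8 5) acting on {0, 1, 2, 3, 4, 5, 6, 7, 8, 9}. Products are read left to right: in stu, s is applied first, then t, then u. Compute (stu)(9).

Chase 9: s(9) = 4; t(4) = 2; u(2) = 7. Hence (stu)(9) = 7.

7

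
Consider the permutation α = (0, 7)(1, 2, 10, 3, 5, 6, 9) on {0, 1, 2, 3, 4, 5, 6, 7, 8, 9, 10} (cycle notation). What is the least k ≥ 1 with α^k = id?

The disjoint cycles have lengths 7, 2, 1, 1.
The order of α is the least common multiple of its cycle lengths: lcm(7, 2) = 14.

14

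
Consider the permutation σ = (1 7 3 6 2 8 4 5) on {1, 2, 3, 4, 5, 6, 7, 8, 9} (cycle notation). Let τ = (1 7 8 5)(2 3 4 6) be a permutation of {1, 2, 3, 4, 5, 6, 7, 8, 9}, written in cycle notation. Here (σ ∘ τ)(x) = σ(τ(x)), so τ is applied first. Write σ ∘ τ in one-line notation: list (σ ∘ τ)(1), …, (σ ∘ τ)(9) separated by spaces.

3 6 5 2 7 8 4 1 9

Chase each element through τ then σ: 1 → 7 → 3; 2 → 3 → 6; 3 → 4 → 5; 4 → 6 → 2; 5 → 1 → 7; 6 → 2 → 8; 7 → 8 → 4; 8 → 5 → 1; 9 → 9 → 9.
Collecting the images, σ ∘ τ = [3 6 5 2 7 8 4 1 9].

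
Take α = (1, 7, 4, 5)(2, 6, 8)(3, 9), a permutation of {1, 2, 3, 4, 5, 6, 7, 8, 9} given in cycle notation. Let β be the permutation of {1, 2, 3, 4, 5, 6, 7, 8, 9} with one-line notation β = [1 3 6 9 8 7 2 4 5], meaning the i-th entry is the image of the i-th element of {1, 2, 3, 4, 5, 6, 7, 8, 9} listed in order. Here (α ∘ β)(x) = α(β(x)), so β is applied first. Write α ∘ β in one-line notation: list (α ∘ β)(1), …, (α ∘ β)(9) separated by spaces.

(α ∘ β)(x) = α(β(x)). Computing each image: α(β(1)) = α(1) = 7, α(β(2)) = α(3) = 9, α(β(3)) = α(6) = 8, α(β(4)) = α(9) = 3, α(β(5)) = α(8) = 2, α(β(6)) = α(7) = 4, α(β(7)) = α(2) = 6, α(β(8)) = α(4) = 5, α(β(9)) = α(5) = 1.
Hence α ∘ β = [7 9 8 3 2 4 6 5 1].

7 9 8 3 2 4 6 5 1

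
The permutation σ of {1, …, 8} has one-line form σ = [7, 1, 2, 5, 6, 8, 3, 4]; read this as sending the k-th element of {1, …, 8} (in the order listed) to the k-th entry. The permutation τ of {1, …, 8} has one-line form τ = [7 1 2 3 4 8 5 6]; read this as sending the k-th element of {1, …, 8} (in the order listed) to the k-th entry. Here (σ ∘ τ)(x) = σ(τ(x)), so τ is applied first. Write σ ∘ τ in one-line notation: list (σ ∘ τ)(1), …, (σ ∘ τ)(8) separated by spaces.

3 7 1 2 5 4 6 8

(σ ∘ τ)(x) = σ(τ(x)). Computing each image: σ(τ(1)) = σ(7) = 3, σ(τ(2)) = σ(1) = 7, σ(τ(3)) = σ(2) = 1, σ(τ(4)) = σ(3) = 2, σ(τ(5)) = σ(4) = 5, σ(τ(6)) = σ(8) = 4, σ(τ(7)) = σ(5) = 6, σ(τ(8)) = σ(6) = 8.
Hence σ ∘ τ = [3 7 1 2 5 4 6 8].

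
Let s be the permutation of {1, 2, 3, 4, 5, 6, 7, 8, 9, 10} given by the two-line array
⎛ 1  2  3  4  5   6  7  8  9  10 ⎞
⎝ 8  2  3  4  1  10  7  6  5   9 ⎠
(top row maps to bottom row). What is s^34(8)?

5

Tracing 8 → 6 → … returns to 8 after 6 steps, so 8 lies in a 6-cycle (1 8 6 10 9 5).
Powers repeat with period 6 on this cycle, and 34 mod 6 = 4, so s^34(8) = s^4(8).
Advancing 4 steps from 8: 8 → 6 → 10 → 9 → 5.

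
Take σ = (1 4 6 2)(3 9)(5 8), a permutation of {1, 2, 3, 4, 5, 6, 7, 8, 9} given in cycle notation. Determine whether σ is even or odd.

The cycle lengths are 4, 2, 2, 1.
A cycle of length ℓ contributes ℓ−1 transpositions, so σ is a product of 3 + 1 + 1 = 5 transpositions — odd.

odd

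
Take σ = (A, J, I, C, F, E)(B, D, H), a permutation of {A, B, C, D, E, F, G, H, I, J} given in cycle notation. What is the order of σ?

The cycle type of σ is (6, 3, 1).
Since disjoint cycles commute, ord(σ) = lcm(6, 3) = 6.

6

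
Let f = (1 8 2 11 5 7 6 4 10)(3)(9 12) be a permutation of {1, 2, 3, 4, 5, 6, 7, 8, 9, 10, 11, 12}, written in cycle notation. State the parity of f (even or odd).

odd

The cycle lengths are 9, 2, 1.
A cycle of length ℓ contributes ℓ−1 transpositions, so f is a product of 8 + 1 = 9 transpositions — odd.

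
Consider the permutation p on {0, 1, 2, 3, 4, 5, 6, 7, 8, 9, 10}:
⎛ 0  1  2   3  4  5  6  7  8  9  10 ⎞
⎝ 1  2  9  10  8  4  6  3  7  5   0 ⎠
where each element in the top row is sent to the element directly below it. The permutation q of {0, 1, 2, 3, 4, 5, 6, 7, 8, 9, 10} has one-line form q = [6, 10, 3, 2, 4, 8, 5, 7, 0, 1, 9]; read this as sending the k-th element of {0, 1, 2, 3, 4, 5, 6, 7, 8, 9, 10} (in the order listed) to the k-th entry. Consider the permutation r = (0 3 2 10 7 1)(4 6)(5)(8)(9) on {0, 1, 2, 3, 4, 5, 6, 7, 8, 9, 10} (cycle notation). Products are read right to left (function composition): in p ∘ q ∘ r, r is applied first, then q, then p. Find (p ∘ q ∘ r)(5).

7

Apply the permutations in order: r(5) = 5, then q(5) = 8, then p(8) = 7. So (p ∘ q ∘ r)(5) = 7.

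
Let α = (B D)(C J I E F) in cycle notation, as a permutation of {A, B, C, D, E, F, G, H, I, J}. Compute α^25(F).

F

F lies in the 5-cycle (C J I E F).
Since the cycle has length 5, α^25 acts on it the same as α^0 (25 mod 5 = 0).
So α^25(F) = F.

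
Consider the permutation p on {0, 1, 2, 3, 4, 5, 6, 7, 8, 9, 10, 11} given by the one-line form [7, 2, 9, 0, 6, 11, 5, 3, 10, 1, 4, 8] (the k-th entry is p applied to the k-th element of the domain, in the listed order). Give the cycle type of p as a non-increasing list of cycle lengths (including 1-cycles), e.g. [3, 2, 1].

The disjoint cycles are (0 7 3)(1 2 9)(4 6 5 11 8 10), with lengths 6, 3, 3 in non-increasing order.

[6, 3, 3]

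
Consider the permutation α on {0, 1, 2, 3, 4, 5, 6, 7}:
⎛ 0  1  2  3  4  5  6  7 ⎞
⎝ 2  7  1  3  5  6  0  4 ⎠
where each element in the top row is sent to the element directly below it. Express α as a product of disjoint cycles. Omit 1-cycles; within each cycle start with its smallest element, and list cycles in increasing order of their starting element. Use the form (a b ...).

Iterating α from 0 gives 0 → 2 → 1 → 7 → 4 → 5 → 6 → 0; that is the 7-cycle (0 2 1 7 4 5 6).
Repeating from the next unused element and collecting all non-trivial cycles gives (0 2 1 7 4 5 6).

(0 2 1 7 4 5 6)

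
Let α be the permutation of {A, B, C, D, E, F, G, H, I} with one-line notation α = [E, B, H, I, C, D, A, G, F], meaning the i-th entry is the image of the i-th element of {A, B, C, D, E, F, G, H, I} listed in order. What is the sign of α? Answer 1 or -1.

1

In disjoint-cycle form the cycle lengths are 5, 3, 1.
A cycle of length ℓ contributes ℓ−1 transpositions, so α is a product of 4 + 2 = 6 transpositions — even.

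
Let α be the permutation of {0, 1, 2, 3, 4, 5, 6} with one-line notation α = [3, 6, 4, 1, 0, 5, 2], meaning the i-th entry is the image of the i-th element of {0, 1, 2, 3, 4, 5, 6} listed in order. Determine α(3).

1

3 is element number 4 of the domain, and entry number 4 of the one-line form is 1, so α(3) = 1.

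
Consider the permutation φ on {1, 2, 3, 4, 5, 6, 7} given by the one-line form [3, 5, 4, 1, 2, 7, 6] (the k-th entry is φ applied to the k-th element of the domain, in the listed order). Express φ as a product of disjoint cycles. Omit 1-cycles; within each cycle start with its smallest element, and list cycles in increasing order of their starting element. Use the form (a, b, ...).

Start at 1 and follow images: 1 → 3 → 4 → 1, giving the cycle (1, 3, 4).
Continuing from each remaining unvisited element yields (1, 3, 4)(2, 5)(6, 7).

(1, 3, 4)(2, 5)(6, 7)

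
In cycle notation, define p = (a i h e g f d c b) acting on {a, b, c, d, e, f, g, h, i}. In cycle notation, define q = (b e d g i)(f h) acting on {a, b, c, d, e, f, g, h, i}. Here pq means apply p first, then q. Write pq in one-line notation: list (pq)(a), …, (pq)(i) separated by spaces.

For each element, apply p then q: a → i → b; b → a → a; c → b → e; d → c → c; e → g → i; f → d → g; g → f → h; h → e → d; i → h → f.
Collecting the images, pq = [b a e c i g h d f].

b a e c i g h d f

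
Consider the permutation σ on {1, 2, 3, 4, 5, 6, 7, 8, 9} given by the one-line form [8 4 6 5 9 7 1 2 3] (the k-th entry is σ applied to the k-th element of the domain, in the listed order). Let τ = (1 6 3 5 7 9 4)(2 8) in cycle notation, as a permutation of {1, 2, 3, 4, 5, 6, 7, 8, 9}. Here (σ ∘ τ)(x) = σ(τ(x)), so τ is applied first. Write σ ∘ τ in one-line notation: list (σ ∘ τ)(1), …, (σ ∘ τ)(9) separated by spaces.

(σ ∘ τ)(x) = σ(τ(x)). Computing each image: σ(τ(1)) = σ(6) = 7, σ(τ(2)) = σ(8) = 2, σ(τ(3)) = σ(5) = 9, σ(τ(4)) = σ(1) = 8, σ(τ(5)) = σ(7) = 1, σ(τ(6)) = σ(3) = 6, σ(τ(7)) = σ(9) = 3, σ(τ(8)) = σ(2) = 4, σ(τ(9)) = σ(4) = 5.
Hence σ ∘ τ = [7 2 9 8 1 6 3 4 5].

7 2 9 8 1 6 3 4 5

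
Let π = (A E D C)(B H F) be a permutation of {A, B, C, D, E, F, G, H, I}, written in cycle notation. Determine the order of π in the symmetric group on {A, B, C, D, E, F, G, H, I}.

12

The disjoint cycles have lengths 4, 3, 1, 1.
Since disjoint cycles commute, ord(π) = lcm(4, 3) = 12.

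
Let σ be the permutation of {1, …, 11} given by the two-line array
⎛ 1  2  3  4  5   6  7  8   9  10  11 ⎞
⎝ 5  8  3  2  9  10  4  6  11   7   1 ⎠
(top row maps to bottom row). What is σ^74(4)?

8

Tracing 4 → 2 → … returns to 4 after 6 steps, so 4 lies in a 6-cycle (2, 8, 6, 10, 7, 4).
On a 6-cycle, σ^6 is the identity, so σ^74 = σ^2 there (74 ≡ 2 mod 6).
Advancing 2 steps from 4: 4 → 2 → 8.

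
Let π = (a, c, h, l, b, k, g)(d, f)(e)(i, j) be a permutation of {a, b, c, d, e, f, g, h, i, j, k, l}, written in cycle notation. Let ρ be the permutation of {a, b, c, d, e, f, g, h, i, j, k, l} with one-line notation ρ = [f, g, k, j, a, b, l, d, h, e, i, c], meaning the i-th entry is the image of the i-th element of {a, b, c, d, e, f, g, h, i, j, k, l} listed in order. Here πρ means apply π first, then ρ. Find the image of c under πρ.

d

(πρ)(c) = ρ(π(c)). π(c) = h, then ρ(h) = d. So (πρ)(c) = d.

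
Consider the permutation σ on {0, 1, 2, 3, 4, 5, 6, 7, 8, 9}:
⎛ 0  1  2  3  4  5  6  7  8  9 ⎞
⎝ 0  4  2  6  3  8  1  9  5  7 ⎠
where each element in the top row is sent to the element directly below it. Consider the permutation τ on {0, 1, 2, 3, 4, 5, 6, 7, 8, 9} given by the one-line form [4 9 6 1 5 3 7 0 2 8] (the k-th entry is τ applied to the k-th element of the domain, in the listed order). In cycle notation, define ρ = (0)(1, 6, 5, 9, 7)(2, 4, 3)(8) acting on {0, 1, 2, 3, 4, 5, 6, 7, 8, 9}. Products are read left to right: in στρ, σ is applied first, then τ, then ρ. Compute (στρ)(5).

Chase 5: σ(5) = 8; τ(8) = 2; ρ(2) = 4. Hence (στρ)(5) = 4.

4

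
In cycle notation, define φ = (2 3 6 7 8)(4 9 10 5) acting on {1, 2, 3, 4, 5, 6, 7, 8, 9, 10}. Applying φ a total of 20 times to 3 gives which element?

3 lies in the 5-cycle (2 3 6 7 8).
Powers repeat with period 5 on this cycle, and 20 mod 5 = 0, so φ^20(3) = φ^0(3).
So φ^20(3) = 3.

3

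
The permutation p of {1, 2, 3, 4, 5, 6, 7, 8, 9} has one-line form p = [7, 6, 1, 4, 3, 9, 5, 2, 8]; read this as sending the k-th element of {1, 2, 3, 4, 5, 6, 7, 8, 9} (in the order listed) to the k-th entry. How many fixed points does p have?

1

The fixed points (elements with p(x) = x) are {4}, so there is 1.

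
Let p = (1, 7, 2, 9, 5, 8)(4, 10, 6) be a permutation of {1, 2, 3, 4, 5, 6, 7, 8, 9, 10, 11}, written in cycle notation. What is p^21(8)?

8 lies in the 6-cycle (1, 7, 2, 9, 5, 8).
Powers repeat with period 6 on this cycle, and 21 mod 6 = 3, so p^21(8) = p^3(8).
Advancing 3 steps from 8: 8 → 1 → 7 → 2.

2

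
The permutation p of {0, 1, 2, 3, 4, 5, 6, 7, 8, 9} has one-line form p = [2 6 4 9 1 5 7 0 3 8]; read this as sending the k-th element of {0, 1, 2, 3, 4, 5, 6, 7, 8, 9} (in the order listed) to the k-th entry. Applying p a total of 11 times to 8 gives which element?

9

Tracing 8 → 3 → … returns to 8 after 3 steps, so 8 lies in a 3-cycle (3, 9, 8).
On a 3-cycle, p^3 is the identity, so p^11 = p^2 there (11 ≡ 2 mod 3).
Stepping 2 places around the cycle: 8 → 3 → 9.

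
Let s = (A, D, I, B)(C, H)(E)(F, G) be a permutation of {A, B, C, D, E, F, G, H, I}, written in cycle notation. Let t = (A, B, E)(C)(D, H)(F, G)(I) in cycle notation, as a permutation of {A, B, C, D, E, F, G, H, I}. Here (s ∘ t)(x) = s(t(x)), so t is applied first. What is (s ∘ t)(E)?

D

t(E) = A, then s(A) = D; composing gives (s ∘ t)(E) = D.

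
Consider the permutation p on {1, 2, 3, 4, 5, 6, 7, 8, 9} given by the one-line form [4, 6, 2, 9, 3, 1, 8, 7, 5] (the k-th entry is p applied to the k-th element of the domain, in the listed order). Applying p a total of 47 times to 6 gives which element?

Tracing 6 → 1 → … returns to 6 after 7 steps, so 6 lies in a 7-cycle (1 4 9 5 3 2 6).
Since the cycle has length 7, p^47 acts on it the same as p^5 (47 mod 7 = 5).
Stepping 5 places around the cycle: 6 → 1 → 4 → 9 → 5 → 3.

3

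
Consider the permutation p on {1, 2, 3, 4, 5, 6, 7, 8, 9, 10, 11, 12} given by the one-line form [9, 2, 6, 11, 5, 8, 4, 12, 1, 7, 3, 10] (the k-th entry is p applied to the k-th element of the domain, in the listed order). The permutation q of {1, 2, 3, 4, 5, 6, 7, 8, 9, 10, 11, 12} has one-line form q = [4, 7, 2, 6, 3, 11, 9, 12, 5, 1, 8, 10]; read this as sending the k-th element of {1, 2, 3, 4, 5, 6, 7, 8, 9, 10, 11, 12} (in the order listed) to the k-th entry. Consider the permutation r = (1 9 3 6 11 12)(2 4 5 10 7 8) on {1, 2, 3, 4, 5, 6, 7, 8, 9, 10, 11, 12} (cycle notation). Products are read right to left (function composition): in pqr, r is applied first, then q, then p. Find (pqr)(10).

1

(pqr)(10) = p(q(r(10))). r(10) = 7, then q(7) = 9, then p(9) = 1, so the result is 1.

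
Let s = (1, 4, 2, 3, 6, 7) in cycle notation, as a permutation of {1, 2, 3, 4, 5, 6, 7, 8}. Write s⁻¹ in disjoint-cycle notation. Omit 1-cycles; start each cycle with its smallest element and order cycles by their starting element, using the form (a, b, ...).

(1, 7, 6, 3, 2, 4)

If s sends a → b within a cycle, s⁻¹ sends b → a; equivalently, reverse each cycle.
Reversing each cycle of s and rotating so the smallest element leads gives (1, 7, 6, 3, 2, 4).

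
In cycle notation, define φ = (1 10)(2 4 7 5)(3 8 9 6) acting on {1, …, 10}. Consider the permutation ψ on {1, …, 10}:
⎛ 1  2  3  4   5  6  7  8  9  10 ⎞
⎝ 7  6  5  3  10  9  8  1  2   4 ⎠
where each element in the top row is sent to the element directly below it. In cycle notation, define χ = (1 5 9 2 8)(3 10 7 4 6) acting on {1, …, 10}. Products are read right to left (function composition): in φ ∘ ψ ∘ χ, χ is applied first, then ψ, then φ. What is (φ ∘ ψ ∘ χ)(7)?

(φ ∘ ψ ∘ χ)(7) = φ(ψ(χ(7))). χ(7) = 4, then ψ(4) = 3, then φ(3) = 8, so the result is 8.

8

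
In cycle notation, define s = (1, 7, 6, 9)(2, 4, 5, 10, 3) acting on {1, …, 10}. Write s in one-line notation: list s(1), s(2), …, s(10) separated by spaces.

7 4 2 5 10 9 6 8 1 3

Each element maps to the next entry in its cycle (wrapping to the front): 1↦7, 2↦4, 3↦2, 4↦5, 5↦10, 6↦9, 7↦6, 8↦8, 9↦1, 10↦3.
So the one-line form is 7 4 2 5 10 9 6 8 1 3.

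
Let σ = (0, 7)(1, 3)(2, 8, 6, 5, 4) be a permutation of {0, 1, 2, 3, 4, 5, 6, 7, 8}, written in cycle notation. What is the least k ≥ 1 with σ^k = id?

10

The cycle type of σ is (5, 2, 2).
Since disjoint cycles commute, ord(σ) = lcm(5, 2, 2) = 10.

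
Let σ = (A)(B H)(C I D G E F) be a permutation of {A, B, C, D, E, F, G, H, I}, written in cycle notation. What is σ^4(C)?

E

C lies in the 6-cycle (C I D G E F).
Stepping 4 places around the cycle: C → I → D → G → E.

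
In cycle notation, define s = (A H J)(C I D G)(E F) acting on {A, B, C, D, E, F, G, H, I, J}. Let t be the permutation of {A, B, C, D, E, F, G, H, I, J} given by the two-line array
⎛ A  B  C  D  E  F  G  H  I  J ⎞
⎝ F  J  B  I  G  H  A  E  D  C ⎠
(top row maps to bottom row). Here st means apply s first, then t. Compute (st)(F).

(st)(F) = t(s(F)). s(F) = E, then t(E) = G. So (st)(F) = G.

G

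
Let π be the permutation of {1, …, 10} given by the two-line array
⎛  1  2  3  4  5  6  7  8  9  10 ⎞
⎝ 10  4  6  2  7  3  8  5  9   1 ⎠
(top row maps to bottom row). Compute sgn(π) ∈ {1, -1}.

In disjoint-cycle form the cycle lengths are 3, 2, 2, 2, 1.
A cycle is odd iff its length is even; π has 3 even-length cycles, so sgn(π) = (−1)^3 and π is odd.

-1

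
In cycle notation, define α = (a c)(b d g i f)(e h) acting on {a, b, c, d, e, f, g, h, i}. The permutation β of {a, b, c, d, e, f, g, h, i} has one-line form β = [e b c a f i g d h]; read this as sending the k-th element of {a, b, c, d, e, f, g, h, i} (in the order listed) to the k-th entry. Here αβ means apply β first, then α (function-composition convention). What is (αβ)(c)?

a

β(c) = c, then α(c) = a; composing gives (αβ)(c) = a.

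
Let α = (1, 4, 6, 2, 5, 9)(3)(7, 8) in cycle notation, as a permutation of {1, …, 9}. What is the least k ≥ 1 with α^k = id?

6

The cycle type of α is (6, 2, 1).
Since disjoint cycles commute, ord(α) = lcm(6, 2) = 6.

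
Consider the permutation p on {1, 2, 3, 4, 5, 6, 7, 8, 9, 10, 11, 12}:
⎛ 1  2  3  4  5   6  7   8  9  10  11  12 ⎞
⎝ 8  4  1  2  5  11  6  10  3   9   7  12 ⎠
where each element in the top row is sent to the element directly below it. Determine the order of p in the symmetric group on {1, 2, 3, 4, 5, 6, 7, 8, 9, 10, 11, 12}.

Writing p as disjoint cycles, the cycle lengths are 5, 3, 2, 1, 1.
The order of p is the least common multiple of its cycle lengths: lcm(5, 3, 2) = 30.

30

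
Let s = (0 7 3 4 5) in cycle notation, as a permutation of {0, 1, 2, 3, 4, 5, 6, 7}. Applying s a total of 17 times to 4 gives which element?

4 lies in the 5-cycle (0 7 3 4 5).
On a 5-cycle, s^5 is the identity, so s^17 = s^2 there (17 ≡ 2 mod 5).
Advancing 2 steps from 4: 4 → 5 → 0.

0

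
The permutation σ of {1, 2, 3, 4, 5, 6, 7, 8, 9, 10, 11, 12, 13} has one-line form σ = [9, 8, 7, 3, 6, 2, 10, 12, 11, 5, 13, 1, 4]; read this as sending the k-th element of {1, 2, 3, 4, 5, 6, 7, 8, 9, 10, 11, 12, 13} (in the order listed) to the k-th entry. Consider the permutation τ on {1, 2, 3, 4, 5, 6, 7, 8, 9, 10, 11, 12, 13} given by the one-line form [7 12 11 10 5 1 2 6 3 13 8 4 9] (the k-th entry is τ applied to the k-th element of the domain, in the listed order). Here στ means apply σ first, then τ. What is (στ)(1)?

First apply σ: σ(1) = 9, then τ(9) = 3. Thus (στ)(1) = 3.

3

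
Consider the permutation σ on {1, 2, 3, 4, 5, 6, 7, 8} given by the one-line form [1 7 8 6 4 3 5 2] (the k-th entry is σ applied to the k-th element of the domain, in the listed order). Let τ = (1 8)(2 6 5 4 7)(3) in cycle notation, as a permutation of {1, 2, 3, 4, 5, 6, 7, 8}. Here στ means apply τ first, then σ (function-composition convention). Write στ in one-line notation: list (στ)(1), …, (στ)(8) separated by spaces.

2 3 8 5 6 4 7 1

Chase each element through τ then σ: 1 → 8 → 2; 2 → 6 → 3; 3 → 3 → 8; 4 → 7 → 5; 5 → 4 → 6; 6 → 5 → 4; 7 → 2 → 7; 8 → 1 → 1.
Collecting the images, στ = [2 3 8 5 6 4 7 1].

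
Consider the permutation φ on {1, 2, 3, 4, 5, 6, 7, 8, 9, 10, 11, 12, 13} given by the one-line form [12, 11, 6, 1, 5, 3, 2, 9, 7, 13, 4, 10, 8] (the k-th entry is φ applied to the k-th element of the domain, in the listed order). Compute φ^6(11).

8

Tracing 11 → 4 → … returns to 11 after 10 steps, so 11 lies in a 10-cycle (1, 12, 10, 13, 8, 9, 7, 2, 11, 4).
Stepping 6 places around the cycle: 11 → 4 → 1 → 12 → 10 → 13 → 8.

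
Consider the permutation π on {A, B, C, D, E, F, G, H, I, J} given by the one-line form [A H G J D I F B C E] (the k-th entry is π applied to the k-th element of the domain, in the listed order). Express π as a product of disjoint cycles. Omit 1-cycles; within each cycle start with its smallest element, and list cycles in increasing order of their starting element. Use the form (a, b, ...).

From B: B → H → B, closing the cycle (B, H).
Continuing from each remaining unvisited element yields (B, H)(C, G, F, I)(D, J, E).

(B, H)(C, G, F, I)(D, J, E)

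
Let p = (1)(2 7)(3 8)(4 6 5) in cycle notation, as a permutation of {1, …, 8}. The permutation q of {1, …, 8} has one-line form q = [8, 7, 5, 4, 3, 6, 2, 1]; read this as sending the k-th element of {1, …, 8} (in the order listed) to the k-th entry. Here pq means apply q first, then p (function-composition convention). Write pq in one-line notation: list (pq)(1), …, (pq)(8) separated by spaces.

For each element, apply q then p: 1 → 8 → 3; 2 → 7 → 2; 3 → 5 → 4; 4 → 4 → 6; 5 → 3 → 8; 6 → 6 → 5; 7 → 2 → 7; 8 → 1 → 1.
Collecting the images, pq = [3 2 4 6 8 5 7 1].

3 2 4 6 8 5 7 1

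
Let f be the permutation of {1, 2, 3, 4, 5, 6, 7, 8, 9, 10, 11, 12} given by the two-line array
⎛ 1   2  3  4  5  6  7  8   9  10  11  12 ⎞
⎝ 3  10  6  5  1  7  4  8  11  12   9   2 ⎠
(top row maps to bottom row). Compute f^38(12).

Tracing 12 → 2 → … returns to 12 after 3 steps, so 12 lies in a 3-cycle (2, 10, 12).
On a 3-cycle, f^3 is the identity, so f^38 = f^2 there (38 ≡ 2 mod 3).
Advancing 2 steps from 12: 12 → 2 → 10.

10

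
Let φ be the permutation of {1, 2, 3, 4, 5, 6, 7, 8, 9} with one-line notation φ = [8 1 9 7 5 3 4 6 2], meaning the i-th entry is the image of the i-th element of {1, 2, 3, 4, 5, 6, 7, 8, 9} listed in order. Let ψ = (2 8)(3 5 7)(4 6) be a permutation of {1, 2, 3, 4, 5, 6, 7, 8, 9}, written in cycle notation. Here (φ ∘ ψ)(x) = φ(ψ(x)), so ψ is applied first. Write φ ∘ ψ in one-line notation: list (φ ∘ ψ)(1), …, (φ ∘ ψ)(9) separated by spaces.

8 6 5 3 4 7 9 1 2

(φ ∘ ψ)(x) = φ(ψ(x)). Computing each image: φ(ψ(1)) = φ(1) = 8, φ(ψ(2)) = φ(8) = 6, φ(ψ(3)) = φ(5) = 5, φ(ψ(4)) = φ(6) = 3, φ(ψ(5)) = φ(7) = 4, φ(ψ(6)) = φ(4) = 7, φ(ψ(7)) = φ(3) = 9, φ(ψ(8)) = φ(2) = 1, φ(ψ(9)) = φ(9) = 2.
Hence φ ∘ ψ = [8 6 5 3 4 7 9 1 2].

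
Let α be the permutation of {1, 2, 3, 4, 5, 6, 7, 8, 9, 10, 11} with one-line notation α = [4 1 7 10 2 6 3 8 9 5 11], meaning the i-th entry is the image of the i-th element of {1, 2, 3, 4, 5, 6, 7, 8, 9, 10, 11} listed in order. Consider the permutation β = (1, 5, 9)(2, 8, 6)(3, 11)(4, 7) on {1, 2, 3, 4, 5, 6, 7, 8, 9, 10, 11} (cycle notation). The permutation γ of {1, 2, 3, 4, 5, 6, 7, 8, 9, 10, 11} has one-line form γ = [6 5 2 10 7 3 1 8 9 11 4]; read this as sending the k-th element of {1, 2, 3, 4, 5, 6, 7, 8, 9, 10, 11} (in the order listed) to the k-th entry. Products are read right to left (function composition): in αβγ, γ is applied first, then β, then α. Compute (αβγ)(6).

11

(αβγ)(6) = α(β(γ(6))). γ(6) = 3, then β(3) = 11, then α(11) = 11, so the result is 11.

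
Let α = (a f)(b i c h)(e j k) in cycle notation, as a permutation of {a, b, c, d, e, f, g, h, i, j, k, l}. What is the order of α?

12

The disjoint cycles have lengths 4, 3, 2, 1, 1, 1.
Since disjoint cycles commute, ord(α) = lcm(4, 3, 2) = 12.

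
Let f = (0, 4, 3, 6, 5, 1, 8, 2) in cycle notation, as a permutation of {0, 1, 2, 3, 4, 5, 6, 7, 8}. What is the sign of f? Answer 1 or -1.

-1

The cycle lengths are 8, 1.
A cycle of length ℓ contributes ℓ−1 transpositions, so f is a product of 7 transpositions — odd.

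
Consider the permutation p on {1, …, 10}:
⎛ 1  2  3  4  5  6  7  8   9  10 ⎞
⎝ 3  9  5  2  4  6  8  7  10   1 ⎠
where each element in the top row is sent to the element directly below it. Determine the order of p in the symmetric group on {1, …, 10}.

Writing p as disjoint cycles, the cycle lengths are 7, 2, 1.
Since disjoint cycles commute, ord(p) = lcm(7, 2) = 14.

14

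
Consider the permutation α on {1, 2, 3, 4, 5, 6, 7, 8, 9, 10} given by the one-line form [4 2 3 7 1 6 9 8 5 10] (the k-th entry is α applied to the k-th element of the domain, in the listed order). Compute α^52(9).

Tracing 9 → 5 → … returns to 9 after 5 steps, so 9 lies in a 5-cycle (1, 4, 7, 9, 5).
Powers repeat with period 5 on this cycle, and 52 mod 5 = 2, so α^52(9) = α^2(9).
Stepping 2 places around the cycle: 9 → 5 → 1.

1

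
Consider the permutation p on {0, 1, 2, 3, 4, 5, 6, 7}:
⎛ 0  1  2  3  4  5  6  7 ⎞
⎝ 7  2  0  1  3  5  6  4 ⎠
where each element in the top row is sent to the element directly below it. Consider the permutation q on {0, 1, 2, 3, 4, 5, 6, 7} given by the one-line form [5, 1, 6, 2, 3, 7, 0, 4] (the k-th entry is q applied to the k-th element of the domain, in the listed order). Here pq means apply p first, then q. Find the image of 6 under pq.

0

p(6) = 6, then q(6) = 0; composing gives (pq)(6) = 0.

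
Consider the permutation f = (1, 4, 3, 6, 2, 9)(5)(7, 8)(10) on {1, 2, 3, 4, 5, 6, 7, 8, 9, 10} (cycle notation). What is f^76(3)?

1

3 lies in the 6-cycle (1, 4, 3, 6, 2, 9).
Powers repeat with period 6 on this cycle, and 76 mod 6 = 4, so f^76(3) = f^4(3).
Stepping 4 places around the cycle: 3 → 6 → 2 → 9 → 1.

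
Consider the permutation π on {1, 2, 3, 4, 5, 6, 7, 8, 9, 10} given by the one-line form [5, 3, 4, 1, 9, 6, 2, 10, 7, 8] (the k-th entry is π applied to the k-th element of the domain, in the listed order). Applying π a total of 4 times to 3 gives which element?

Tracing 3 → 4 → … returns to 3 after 7 steps, so 3 lies in a 7-cycle (1 5 9 7 2 3 4).
Advancing 4 steps from 3: 3 → 4 → 1 → 5 → 9.

9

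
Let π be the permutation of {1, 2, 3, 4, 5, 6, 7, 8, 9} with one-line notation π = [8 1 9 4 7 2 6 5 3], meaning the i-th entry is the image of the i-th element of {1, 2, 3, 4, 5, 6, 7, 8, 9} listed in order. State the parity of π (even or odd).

In disjoint-cycle form the cycle lengths are 6, 2, 1.
A cycle of length ℓ contributes ℓ−1 transpositions, so π is a product of 5 + 1 = 6 transpositions — even.

even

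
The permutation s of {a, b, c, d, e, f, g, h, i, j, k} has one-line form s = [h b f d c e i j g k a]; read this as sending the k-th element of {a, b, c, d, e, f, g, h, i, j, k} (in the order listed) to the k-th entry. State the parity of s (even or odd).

In disjoint-cycle form the cycle lengths are 4, 3, 2, 1, 1.
A cycle of length ℓ contributes ℓ−1 transpositions, so s is a product of 3 + 2 + 1 = 6 transpositions — even.

even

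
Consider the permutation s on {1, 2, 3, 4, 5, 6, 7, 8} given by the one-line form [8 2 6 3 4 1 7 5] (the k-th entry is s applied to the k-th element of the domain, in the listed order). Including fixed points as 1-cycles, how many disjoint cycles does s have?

The cycle decomposition is (1 8 5 4 3 6)(2)(7), which has 3 cycles (counting 1-cycles).

3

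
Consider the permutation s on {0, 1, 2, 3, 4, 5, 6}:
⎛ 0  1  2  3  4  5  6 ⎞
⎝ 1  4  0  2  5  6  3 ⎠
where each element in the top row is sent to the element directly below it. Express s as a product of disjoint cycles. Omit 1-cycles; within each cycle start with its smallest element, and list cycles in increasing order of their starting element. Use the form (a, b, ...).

Iterating s from 0 gives 0 → 1 → 4 → 5 → 6 → 3 → 2 → 0; that is the 7-cycle (0, 1, 4, 5, 6, 3, 2).
Repeating from the next unused element and collecting all non-trivial cycles gives (0, 1, 4, 5, 6, 3, 2).

(0, 1, 4, 5, 6, 3, 2)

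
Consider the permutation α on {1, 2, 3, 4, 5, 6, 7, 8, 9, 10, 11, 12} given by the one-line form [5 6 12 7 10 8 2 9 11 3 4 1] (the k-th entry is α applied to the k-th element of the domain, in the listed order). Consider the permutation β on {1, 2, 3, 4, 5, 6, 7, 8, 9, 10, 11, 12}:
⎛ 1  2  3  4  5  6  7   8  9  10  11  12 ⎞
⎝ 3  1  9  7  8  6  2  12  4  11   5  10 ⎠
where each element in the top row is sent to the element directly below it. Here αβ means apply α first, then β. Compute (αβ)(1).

α(1) = 5, then β(5) = 8; composing gives (αβ)(1) = 8.

8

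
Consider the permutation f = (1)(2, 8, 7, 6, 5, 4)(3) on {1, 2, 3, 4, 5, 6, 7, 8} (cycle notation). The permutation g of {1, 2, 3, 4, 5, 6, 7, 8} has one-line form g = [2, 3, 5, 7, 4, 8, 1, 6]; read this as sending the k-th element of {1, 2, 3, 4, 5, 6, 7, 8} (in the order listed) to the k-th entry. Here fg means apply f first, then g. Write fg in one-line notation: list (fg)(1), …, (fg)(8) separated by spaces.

2 6 5 3 7 4 8 1

For each element, apply f then g: 1 → 1 → 2; 2 → 8 → 6; 3 → 3 → 5; 4 → 2 → 3; 5 → 4 → 7; 6 → 5 → 4; 7 → 6 → 8; 8 → 7 → 1.
Collecting the images, fg = [2 6 5 3 7 4 8 1].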